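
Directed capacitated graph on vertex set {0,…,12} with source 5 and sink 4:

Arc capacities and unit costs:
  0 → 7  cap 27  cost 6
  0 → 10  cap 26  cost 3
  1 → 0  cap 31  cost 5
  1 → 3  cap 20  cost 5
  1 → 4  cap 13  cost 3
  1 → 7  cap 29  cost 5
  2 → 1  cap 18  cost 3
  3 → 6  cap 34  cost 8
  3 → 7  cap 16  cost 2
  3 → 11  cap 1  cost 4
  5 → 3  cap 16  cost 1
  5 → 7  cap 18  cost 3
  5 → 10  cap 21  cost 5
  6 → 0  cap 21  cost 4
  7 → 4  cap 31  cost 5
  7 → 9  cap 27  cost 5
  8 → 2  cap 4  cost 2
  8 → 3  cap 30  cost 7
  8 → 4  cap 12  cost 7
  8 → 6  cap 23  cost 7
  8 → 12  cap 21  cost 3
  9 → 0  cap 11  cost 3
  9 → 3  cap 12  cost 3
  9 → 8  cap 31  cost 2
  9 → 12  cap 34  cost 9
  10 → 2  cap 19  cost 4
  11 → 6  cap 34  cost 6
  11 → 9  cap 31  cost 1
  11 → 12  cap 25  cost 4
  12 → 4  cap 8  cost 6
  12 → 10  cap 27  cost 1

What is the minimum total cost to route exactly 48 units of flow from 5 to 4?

shortest-cost path #1: 5→7→4 push 18 @ unit cost 8 (adds 144)
shortest-cost path #2: 5→3→7→4 push 13 @ unit cost 8 (adds 104)
shortest-cost path #3: 5→3→11→12→4 push 1 @ unit cost 15 (adds 15)
shortest-cost path #4: 5→10→2→1→4 push 13 @ unit cost 15 (adds 195)
shortest-cost path #5: 5→3→7→9→8→4 push 2 @ unit cost 17 (adds 34)
shortest-cost path #6: 5→10→2→1→7→9→8→4 push 1 @ unit cost 31 (adds 31)
total cost = 523

Minimum cost for 48 units: 523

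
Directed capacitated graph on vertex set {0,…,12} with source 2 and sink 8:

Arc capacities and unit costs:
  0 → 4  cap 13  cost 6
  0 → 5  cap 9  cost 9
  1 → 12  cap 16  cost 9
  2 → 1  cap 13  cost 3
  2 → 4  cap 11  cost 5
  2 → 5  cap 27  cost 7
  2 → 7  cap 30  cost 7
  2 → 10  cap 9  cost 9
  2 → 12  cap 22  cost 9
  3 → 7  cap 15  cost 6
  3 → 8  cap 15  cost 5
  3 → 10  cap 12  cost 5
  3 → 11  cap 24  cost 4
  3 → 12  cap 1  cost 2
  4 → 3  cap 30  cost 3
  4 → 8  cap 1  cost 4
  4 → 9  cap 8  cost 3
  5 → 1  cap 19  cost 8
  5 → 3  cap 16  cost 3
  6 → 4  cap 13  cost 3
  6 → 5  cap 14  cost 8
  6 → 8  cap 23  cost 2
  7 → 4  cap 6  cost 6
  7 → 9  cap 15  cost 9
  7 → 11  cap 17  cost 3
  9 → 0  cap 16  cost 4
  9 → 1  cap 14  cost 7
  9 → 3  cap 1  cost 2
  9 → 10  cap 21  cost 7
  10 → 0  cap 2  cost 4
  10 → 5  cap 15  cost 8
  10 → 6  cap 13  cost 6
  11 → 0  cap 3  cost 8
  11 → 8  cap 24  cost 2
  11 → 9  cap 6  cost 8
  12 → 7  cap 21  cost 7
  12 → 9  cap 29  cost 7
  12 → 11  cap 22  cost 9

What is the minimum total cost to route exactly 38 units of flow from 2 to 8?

Minimum cost for 38 units: 498

shortest-cost path #1: 2→4→8 push 1 @ unit cost 9 (adds 9)
shortest-cost path #2: 2→7→11→8 push 17 @ unit cost 12 (adds 204)
shortest-cost path #3: 2→4→3→8 push 10 @ unit cost 13 (adds 130)
shortest-cost path #4: 2→5→3→8 push 5 @ unit cost 15 (adds 75)
shortest-cost path #5: 2→5→3→11→8 push 5 @ unit cost 16 (adds 80)
total cost = 498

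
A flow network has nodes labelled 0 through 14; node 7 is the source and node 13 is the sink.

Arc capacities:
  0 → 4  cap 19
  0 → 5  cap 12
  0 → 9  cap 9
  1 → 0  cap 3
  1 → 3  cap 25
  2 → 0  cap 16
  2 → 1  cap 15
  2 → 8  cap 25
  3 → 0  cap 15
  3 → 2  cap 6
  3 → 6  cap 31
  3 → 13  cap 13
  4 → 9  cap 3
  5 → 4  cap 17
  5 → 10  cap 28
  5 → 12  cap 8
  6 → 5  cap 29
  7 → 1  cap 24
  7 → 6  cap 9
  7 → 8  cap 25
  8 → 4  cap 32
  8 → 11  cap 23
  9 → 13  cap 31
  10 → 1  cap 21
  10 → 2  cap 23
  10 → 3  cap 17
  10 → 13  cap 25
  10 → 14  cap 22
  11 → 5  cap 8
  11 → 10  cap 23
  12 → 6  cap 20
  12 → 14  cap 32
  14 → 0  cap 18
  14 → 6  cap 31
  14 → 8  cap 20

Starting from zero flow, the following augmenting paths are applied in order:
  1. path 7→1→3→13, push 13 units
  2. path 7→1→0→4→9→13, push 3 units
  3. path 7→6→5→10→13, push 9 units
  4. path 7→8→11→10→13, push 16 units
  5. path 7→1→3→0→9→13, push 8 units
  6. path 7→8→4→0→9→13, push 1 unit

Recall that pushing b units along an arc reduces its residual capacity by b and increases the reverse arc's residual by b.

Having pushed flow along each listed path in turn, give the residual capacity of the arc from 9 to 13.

after path 1 (7→1→3→13, push 13): res(9,13)=31
after path 2 (7→1→0→4→9→13, push 3): res(9,13)=28
after path 3 (7→6→5→10→13, push 9): res(9,13)=28
after path 4 (7→8→11→10→13, push 16): res(9,13)=28
after path 5 (7→1→3→0→9→13, push 8): res(9,13)=20
after path 6 (7→8→4→0→9→13, push 1): res(9,13)=19

Residual capacity of (9,13): 19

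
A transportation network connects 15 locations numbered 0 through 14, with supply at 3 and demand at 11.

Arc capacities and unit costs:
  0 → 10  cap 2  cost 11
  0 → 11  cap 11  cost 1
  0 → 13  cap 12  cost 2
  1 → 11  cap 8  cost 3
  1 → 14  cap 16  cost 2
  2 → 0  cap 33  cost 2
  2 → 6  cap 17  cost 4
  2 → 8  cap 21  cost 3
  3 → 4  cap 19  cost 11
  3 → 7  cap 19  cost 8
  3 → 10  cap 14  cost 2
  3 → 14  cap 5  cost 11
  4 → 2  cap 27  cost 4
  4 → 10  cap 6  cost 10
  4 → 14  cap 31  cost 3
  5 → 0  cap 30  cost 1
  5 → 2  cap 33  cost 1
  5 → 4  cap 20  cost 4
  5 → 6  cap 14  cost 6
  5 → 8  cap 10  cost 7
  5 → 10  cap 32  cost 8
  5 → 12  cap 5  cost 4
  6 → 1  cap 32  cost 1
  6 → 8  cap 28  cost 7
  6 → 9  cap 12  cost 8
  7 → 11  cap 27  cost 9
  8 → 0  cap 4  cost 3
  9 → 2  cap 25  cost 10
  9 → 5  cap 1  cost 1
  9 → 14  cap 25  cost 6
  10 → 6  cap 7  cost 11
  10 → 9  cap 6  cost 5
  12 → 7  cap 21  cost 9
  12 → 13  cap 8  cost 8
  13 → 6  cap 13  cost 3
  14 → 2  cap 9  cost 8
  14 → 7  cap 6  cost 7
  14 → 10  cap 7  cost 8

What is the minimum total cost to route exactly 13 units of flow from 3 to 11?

shortest-cost path #1: 3→10→9→5→0→11 push 1 @ unit cost 10 (adds 10)
shortest-cost path #2: 3→7→11 push 12 @ unit cost 17 (adds 204)
total cost = 214

Minimum cost for 13 units: 214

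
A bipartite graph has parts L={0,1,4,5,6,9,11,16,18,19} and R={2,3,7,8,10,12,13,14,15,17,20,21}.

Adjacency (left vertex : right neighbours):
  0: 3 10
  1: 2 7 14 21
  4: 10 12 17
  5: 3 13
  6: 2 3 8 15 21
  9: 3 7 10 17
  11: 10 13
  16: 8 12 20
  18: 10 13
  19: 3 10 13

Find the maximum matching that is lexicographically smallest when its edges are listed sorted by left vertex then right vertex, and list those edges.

Lex-smallest maximum matching: {(0,3), (1,2), (4,12), (5,13), (6,8), (9,7), (11,10), (16,20)}

|M| = 8 (so the lex-smallest maximum matching has 8 edges)
process left vertices in ascending order; for each, take the smallest-labelled available neighbour that still permits 8 edges overall, or leave it unmatched if none does
lex-smallest matching: {0-3, 1-2, 4-12, 5-13, 6-8, 9-7, 11-10, 16-20}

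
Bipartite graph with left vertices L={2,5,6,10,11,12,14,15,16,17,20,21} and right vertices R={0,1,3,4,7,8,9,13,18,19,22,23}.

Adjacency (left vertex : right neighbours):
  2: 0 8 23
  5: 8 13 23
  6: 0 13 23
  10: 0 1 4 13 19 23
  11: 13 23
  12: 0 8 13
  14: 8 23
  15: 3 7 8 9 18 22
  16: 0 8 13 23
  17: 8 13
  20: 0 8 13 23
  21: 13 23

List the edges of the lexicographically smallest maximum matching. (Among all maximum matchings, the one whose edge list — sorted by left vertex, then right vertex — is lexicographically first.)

|M| = 6 (so the lex-smallest maximum matching has 6 edges)
process left vertices in ascending order; for each, take the smallest-labelled available neighbour that still permits 6 edges overall, or leave it unmatched if none does
lex-smallest matching: {2-0, 5-8, 6-13, 10-1, 11-23, 15-3}

Lex-smallest maximum matching: {(2,0), (5,8), (6,13), (10,1), (11,23), (15,3)}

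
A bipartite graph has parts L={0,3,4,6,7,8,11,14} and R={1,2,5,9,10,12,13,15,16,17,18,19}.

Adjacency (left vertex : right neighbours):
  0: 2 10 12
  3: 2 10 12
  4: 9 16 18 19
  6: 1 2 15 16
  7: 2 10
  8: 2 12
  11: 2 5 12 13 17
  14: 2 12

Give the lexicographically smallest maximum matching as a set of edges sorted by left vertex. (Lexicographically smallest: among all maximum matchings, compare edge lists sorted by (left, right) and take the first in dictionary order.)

|M| = 6 (so the lex-smallest maximum matching has 6 edges)
process left vertices in ascending order; for each, take the smallest-labelled available neighbour that still permits 6 edges overall, or leave it unmatched if none does
lex-smallest matching: {0-2, 3-10, 4-9, 6-1, 8-12, 11-5}

Lex-smallest maximum matching: {(0,2), (3,10), (4,9), (6,1), (8,12), (11,5)}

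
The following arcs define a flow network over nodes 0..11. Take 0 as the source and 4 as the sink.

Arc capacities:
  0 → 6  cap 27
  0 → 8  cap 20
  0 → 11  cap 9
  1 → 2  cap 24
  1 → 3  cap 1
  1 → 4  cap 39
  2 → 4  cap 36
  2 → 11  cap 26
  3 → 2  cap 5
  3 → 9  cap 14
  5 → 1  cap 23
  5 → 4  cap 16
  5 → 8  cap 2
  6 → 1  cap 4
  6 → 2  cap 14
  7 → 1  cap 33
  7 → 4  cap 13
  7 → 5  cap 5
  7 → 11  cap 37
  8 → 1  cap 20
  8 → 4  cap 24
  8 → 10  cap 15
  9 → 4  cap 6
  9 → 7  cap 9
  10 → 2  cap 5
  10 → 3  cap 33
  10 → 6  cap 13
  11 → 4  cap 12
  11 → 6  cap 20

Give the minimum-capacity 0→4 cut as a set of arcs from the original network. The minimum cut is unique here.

Min-cut arcs: {(0,8), (0,11), (6,1), (6,2)} (total capacity 47)

augment #1: 0→8→4 push 20
augment #2: 0→11→4 push 9
augment #3: 0→6→1→4 push 4
augment #4: 0→6→2→4 push 14
max flow = 47; residual-reachable set from 0 gives S-side
cut edges (S→T): {(0,8), (0,11), (6,1), (6,2)} total cap 47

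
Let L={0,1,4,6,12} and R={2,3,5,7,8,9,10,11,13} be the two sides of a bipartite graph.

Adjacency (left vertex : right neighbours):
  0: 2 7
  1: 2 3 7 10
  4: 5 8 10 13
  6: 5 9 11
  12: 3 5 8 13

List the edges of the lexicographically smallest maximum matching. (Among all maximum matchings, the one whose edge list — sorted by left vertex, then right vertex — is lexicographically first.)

|M| = 5 (so the lex-smallest maximum matching has 5 edges)
process left vertices in ascending order; for each, take the smallest-labelled available neighbour that still permits 5 edges overall, or leave it unmatched if none does
lex-smallest matching: {0-2, 1-3, 4-5, 6-9, 12-8}

Lex-smallest maximum matching: {(0,2), (1,3), (4,5), (6,9), (12,8)}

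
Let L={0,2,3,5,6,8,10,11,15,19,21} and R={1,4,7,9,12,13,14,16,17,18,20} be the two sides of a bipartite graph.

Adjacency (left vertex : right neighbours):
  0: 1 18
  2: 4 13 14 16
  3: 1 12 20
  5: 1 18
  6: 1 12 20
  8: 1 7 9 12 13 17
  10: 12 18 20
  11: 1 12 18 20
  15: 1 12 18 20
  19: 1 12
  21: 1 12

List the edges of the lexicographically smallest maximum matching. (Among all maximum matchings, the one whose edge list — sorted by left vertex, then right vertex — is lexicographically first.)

|M| = 6 (so the lex-smallest maximum matching has 6 edges)
process left vertices in ascending order; for each, take the smallest-labelled available neighbour that still permits 6 edges overall, or leave it unmatched if none does
lex-smallest matching: {0-1, 2-4, 3-12, 5-18, 6-20, 8-7}

Lex-smallest maximum matching: {(0,1), (2,4), (3,12), (5,18), (6,20), (8,7)}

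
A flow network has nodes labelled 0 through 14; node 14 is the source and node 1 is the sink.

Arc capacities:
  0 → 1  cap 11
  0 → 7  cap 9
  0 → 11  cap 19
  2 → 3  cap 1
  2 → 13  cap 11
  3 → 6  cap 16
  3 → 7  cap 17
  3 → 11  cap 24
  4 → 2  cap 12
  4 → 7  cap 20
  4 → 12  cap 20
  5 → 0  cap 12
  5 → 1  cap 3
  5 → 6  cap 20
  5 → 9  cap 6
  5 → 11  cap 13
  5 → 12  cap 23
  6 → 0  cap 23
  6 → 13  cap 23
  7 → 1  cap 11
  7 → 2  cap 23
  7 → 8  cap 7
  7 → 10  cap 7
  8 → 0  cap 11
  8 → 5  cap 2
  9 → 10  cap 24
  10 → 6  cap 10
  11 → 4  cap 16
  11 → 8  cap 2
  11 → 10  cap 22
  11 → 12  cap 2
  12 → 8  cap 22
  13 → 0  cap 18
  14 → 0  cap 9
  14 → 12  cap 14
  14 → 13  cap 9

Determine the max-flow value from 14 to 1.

augment #1: 14→0→1 bottleneck 9, total now 9
augment #2: 14→13→0→1 bottleneck 2, total now 11
augment #3: 14→12→8→5→1 bottleneck 2, total now 13
augment #4: 14→13→0→7→1 bottleneck 7, total now 20
augment #5: 14→12→8→0→7→1 bottleneck 2, total now 22
augment #6: 14→12→8→0→11→4→7→1 bottleneck 2, total now 24

Maximum flow value: 24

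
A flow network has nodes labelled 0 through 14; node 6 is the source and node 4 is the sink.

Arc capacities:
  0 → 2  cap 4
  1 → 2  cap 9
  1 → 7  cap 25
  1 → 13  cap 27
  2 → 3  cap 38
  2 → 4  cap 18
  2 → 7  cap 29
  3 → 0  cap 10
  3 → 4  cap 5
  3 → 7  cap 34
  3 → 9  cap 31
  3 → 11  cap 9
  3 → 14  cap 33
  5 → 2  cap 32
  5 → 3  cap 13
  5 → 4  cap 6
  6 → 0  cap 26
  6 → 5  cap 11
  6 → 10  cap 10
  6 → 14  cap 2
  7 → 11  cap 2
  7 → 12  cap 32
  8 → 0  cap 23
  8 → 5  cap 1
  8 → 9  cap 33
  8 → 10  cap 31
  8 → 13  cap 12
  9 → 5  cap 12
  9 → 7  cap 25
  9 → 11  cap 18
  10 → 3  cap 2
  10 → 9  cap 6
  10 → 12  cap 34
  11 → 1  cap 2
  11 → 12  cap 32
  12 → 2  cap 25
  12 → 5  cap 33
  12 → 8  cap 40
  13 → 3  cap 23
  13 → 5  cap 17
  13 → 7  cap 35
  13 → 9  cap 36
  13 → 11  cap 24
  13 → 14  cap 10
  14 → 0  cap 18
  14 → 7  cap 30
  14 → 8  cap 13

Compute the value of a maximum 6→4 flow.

augment #1: 6→5→4 bottleneck 6, total now 6
augment #2: 6→0→2→4 bottleneck 4, total now 10
augment #3: 6→5→2→4 bottleneck 5, total now 15
augment #4: 6→10→3→4 bottleneck 2, total now 17
augment #5: 6→10→12→2→4 bottleneck 8, total now 25
augment #6: 6→14→7→12→2→4 bottleneck 1, total now 26
augment #7: 6→14→8→5→3→4 bottleneck 1, total now 27

Maximum flow value: 27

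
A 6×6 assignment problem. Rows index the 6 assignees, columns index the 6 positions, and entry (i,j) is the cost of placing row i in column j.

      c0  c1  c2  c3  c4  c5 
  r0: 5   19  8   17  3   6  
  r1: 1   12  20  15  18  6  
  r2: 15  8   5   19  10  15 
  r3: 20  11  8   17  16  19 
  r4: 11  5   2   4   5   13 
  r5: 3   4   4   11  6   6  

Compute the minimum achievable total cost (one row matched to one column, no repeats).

one of 2 optimal assignments: row0→col4 (cost 3), row1→col0 (cost 1), row2→col1 (cost 8), row3→col2 (cost 8), row4→col3 (cost 4), row5→col5 (cost 6)
total = 3 + 1 + 8 + 8 + 4 + 6 = 30

Minimum assignment cost: 30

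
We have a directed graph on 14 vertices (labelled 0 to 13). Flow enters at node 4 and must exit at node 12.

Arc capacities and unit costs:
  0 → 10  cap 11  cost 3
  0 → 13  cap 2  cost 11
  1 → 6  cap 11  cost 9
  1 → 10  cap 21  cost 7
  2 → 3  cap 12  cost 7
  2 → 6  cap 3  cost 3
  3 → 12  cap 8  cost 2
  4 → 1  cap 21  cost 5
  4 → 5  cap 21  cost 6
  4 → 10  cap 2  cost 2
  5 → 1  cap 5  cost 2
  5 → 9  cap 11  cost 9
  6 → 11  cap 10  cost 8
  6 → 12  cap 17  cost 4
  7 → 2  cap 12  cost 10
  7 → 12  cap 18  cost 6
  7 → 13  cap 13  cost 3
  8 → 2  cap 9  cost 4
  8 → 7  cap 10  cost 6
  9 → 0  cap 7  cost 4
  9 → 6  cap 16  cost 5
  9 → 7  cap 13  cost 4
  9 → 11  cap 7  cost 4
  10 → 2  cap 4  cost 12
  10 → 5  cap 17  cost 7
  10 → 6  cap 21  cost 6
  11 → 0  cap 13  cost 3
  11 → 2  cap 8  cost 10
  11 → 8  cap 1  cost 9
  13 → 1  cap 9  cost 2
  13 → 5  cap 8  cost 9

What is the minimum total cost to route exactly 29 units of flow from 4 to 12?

Minimum cost for 29 units: 618

shortest-cost path #1: 4→10→6→12 push 2 @ unit cost 12 (adds 24)
shortest-cost path #2: 4→1→6→12 push 11 @ unit cost 18 (adds 198)
shortest-cost path #3: 4→1→10→6→12 push 4 @ unit cost 22 (adds 88)
shortest-cost path #4: 4→5→9→7→12 push 11 @ unit cost 25 (adds 275)
shortest-cost path #5: 4→1→10→2→3→12 push 1 @ unit cost 33 (adds 33)
total cost = 618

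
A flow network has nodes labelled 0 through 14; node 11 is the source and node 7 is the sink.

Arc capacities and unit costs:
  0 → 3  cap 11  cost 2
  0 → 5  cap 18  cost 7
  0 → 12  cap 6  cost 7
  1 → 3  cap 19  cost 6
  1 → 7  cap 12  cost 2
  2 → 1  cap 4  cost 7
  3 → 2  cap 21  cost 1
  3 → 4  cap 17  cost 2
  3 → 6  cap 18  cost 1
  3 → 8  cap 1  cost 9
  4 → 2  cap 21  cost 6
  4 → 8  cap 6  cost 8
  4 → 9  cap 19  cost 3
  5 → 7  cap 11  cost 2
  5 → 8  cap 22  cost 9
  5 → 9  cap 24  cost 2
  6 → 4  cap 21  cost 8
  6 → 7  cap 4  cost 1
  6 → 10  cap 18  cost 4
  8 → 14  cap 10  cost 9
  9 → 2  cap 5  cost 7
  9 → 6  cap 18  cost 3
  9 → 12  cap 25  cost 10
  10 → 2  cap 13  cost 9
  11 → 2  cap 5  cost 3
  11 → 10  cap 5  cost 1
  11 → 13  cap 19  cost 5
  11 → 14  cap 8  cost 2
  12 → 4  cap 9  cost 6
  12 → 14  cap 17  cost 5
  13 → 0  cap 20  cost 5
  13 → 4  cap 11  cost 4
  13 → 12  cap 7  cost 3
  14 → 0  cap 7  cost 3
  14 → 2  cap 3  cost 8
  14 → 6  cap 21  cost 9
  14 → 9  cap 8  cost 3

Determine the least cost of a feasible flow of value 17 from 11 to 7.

Minimum cost for 17 units: 235

shortest-cost path #1: 11→14→0→3→6→7 push 4 @ unit cost 9 (adds 36)
shortest-cost path #2: 11→2→1→7 push 4 @ unit cost 12 (adds 48)
shortest-cost path #3: 11→14→0→5→7 push 3 @ unit cost 14 (adds 42)
shortest-cost path #4: 11→14→9→6→3→0→5→7 push 1 @ unit cost 14 (adds 14)
shortest-cost path #5: 11→13→0→5→7 push 5 @ unit cost 19 (adds 95)
total cost = 235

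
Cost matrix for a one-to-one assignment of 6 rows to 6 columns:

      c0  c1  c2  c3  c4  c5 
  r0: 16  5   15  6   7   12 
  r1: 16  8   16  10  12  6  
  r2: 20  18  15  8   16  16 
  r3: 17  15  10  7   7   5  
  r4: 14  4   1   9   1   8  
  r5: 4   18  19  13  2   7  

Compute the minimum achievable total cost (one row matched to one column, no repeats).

Minimum assignment cost: 31

optimal assignment: row0→col1 (cost 5), row1→col5 (cost 6), row2→col3 (cost 8), row3→col4 (cost 7), row4→col2 (cost 1), row5→col0 (cost 4)
total = 5 + 6 + 8 + 7 + 1 + 4 = 31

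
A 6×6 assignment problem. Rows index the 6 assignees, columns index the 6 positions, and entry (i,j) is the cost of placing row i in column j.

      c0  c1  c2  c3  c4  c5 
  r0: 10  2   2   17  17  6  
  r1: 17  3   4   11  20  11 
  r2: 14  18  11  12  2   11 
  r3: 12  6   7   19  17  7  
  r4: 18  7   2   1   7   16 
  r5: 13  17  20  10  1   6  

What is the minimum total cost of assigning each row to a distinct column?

optimal assignment: row0→col2 (cost 2), row1→col1 (cost 3), row2→col4 (cost 2), row3→col0 (cost 12), row4→col3 (cost 1), row5→col5 (cost 6)
total = 2 + 3 + 2 + 12 + 1 + 6 = 26

Minimum assignment cost: 26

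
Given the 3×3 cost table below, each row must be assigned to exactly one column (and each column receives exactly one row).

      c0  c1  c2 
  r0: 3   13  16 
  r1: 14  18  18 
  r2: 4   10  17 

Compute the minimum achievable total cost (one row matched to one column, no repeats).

optimal assignment: row0→col0 (cost 3), row1→col2 (cost 18), row2→col1 (cost 10)
total = 3 + 18 + 10 = 31

Minimum assignment cost: 31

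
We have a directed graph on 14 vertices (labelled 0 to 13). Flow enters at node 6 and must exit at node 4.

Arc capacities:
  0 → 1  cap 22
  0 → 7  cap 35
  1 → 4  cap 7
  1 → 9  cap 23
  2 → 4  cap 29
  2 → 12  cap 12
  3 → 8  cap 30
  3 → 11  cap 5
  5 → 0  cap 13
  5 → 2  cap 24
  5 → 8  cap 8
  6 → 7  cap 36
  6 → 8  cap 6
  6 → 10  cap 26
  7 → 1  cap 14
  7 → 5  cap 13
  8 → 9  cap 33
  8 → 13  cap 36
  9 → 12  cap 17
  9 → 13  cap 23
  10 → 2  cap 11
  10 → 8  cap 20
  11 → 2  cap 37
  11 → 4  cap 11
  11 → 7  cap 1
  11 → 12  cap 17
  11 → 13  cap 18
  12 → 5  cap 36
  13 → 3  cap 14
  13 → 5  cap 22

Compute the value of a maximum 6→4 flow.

augment #1: 6→7→1→4 bottleneck 7, total now 7
augment #2: 6→10→2→4 bottleneck 11, total now 18
augment #3: 6→7→5→2→4 bottleneck 13, total now 31
augment #4: 6→8→13→3→11→4 bottleneck 5, total now 36
augment #5: 6→8→13→5→2→4 bottleneck 1, total now 37
augment #6: 6→10→8→13→5→2→4 bottleneck 4, total now 41

Maximum flow value: 41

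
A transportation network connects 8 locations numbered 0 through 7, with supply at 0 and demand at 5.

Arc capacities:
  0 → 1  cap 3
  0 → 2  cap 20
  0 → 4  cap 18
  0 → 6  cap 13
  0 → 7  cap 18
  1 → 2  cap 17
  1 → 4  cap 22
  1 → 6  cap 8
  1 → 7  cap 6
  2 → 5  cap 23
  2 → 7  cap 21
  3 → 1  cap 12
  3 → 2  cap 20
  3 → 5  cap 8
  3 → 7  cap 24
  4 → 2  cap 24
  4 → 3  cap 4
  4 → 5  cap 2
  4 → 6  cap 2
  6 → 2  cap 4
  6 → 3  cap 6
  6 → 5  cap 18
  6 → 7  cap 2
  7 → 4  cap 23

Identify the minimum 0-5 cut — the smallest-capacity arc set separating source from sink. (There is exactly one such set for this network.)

augment #1: 0→2→5 push 20
augment #2: 0→4→5 push 2
augment #3: 0→6→5 push 13
augment #4: 0→1→2→5 push 3
augment #5: 0→4→3→5 push 4
augment #6: 0→4→6→5 push 2
augment #7: 0→4→2→1→6→5 push 3
max flow = 47; residual-reachable set from 0 gives S-side
cut edges (S→T): {(0,1), (0,6), (2,5), (4,3), (4,5), (4,6)} total cap 47

Min-cut arcs: {(0,1), (0,6), (2,5), (4,3), (4,5), (4,6)} (total capacity 47)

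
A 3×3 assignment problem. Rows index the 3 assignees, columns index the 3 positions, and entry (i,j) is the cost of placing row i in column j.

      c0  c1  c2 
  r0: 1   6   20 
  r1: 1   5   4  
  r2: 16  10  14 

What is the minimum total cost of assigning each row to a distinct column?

Minimum assignment cost: 15

optimal assignment: row0→col0 (cost 1), row1→col2 (cost 4), row2→col1 (cost 10)
total = 1 + 4 + 10 = 15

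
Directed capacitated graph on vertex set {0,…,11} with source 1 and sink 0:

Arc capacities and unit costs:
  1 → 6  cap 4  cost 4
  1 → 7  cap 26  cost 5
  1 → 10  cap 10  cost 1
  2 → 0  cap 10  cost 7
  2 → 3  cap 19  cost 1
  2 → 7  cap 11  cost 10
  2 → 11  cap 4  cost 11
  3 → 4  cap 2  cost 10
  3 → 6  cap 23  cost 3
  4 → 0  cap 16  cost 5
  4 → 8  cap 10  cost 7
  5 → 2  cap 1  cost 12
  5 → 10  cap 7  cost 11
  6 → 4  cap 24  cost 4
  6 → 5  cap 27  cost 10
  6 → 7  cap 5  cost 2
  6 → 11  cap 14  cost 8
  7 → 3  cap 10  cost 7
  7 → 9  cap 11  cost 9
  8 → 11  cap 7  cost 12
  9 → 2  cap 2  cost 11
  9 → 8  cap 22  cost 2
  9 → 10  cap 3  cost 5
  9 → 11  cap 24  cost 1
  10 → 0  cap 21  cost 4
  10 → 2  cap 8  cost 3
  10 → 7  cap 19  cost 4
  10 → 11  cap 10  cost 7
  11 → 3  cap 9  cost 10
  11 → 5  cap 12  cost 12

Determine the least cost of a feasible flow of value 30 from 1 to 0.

shortest-cost path #1: 1→10→0 push 10 @ unit cost 5 (adds 50)
shortest-cost path #2: 1→6→4→0 push 4 @ unit cost 13 (adds 52)
shortest-cost path #3: 1→7→9→10→0 push 3 @ unit cost 23 (adds 69)
shortest-cost path #4: 1→7→3→6→4→0 push 10 @ unit cost 24 (adds 240)
shortest-cost path #5: 1→7→9→2→0 push 2 @ unit cost 32 (adds 64)
shortest-cost path #6: 1→7→9→11→3→6→4→0 push 1 @ unit cost 37 (adds 37)
total cost = 512

Minimum cost for 30 units: 512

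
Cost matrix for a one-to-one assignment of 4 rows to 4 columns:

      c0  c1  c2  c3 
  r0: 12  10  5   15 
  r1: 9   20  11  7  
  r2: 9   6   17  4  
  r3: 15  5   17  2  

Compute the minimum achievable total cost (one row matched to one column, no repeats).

Minimum assignment cost: 22

optimal assignment: row0→col2 (cost 5), row1→col0 (cost 9), row2→col1 (cost 6), row3→col3 (cost 2)
total = 5 + 9 + 6 + 2 = 22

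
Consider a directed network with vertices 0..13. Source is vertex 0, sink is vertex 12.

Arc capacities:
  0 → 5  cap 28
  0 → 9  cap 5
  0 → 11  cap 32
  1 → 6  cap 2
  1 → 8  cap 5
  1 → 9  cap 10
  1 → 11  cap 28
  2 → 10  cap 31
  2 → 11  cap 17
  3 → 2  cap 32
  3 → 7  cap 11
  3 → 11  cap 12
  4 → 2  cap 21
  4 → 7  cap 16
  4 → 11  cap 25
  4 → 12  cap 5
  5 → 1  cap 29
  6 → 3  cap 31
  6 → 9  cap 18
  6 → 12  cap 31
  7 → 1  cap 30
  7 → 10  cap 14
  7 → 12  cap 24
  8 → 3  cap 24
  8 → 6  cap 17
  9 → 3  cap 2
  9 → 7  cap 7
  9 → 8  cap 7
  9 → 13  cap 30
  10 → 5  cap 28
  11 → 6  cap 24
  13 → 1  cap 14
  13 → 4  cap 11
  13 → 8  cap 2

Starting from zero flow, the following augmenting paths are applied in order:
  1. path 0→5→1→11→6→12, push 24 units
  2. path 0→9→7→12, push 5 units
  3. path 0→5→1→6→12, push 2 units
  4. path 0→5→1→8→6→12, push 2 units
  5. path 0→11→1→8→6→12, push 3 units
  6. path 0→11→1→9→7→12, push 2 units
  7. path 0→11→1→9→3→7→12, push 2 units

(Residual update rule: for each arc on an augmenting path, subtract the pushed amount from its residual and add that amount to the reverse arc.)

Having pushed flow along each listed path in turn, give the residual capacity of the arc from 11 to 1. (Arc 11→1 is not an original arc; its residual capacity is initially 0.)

after path 1 (0→5→1→11→6→12, push 24): res(11,1)=24
after path 2 (0→9→7→12, push 5): res(11,1)=24
after path 3 (0→5→1→6→12, push 2): res(11,1)=24
after path 4 (0→5→1→8→6→12, push 2): res(11,1)=24
after path 5 (0→11→1→8→6→12, push 3): res(11,1)=21
after path 6 (0→11→1→9→7→12, push 2): res(11,1)=19
after path 7 (0→11→1→9→3→7→12, push 2): res(11,1)=17

Residual capacity of (11,1): 17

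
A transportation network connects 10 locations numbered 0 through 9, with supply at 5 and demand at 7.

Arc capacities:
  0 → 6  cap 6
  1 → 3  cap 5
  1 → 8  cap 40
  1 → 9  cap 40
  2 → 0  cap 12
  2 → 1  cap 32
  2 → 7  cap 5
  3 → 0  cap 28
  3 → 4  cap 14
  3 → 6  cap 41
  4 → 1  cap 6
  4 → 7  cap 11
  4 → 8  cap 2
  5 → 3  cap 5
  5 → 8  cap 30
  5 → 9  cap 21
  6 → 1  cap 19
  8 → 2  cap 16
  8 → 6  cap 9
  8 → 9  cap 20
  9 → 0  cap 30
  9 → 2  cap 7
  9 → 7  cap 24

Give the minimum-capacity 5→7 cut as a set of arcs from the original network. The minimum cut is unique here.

Min-cut arcs: {(1,3), (2,7), (5,3), (9,7)} (total capacity 39)

augment #1: 5→9→7 push 21
augment #2: 5→3→4→7 push 5
augment #3: 5→8→2→7 push 5
augment #4: 5→8→9→7 push 3
augment #5: 5→8→2→1→3→4→7 push 5
max flow = 39; residual-reachable set from 5 gives S-side
cut edges (S→T): {(1,3), (2,7), (5,3), (9,7)} total cap 39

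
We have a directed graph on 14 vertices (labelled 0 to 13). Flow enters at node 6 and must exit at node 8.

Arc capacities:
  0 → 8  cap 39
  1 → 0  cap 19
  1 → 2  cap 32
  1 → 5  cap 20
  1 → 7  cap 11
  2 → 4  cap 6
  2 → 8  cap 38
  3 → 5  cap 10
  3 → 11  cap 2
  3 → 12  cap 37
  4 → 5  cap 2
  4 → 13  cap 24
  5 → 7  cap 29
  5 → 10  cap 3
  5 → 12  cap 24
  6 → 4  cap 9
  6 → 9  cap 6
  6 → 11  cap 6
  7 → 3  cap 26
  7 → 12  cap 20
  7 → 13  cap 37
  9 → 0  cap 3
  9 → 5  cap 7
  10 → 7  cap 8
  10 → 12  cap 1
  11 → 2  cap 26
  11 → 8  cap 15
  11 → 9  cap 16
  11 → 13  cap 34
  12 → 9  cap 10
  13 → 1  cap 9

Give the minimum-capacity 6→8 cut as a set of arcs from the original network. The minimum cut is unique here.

augment #1: 6→11→8 push 6
augment #2: 6→9→0→8 push 3
augment #3: 6→4→13→1→0→8 push 9
augment #4: 6→9→5→7→3→11→8 push 2
max flow = 20; residual-reachable set from 6 gives S-side
cut edges (S→T): {(3,11), (6,11), (9,0), (13,1)} total cap 20

Min-cut arcs: {(3,11), (6,11), (9,0), (13,1)} (total capacity 20)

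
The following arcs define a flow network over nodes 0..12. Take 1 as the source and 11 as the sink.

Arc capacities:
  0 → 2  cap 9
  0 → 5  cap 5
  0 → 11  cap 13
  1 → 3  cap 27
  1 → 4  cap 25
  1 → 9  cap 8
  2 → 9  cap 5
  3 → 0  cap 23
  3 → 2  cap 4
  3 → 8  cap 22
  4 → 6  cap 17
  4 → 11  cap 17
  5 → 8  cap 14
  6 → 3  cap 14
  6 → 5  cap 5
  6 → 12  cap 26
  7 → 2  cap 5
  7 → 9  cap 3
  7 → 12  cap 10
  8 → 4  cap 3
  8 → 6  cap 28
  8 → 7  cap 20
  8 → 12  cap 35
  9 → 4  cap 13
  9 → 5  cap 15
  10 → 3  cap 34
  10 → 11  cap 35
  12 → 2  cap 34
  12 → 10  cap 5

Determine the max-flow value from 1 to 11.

augment #1: 1→4→11 bottleneck 17, total now 17
augment #2: 1→3→0→11 bottleneck 13, total now 30
augment #3: 1→3→8→12→10→11 bottleneck 5, total now 35

Maximum flow value: 35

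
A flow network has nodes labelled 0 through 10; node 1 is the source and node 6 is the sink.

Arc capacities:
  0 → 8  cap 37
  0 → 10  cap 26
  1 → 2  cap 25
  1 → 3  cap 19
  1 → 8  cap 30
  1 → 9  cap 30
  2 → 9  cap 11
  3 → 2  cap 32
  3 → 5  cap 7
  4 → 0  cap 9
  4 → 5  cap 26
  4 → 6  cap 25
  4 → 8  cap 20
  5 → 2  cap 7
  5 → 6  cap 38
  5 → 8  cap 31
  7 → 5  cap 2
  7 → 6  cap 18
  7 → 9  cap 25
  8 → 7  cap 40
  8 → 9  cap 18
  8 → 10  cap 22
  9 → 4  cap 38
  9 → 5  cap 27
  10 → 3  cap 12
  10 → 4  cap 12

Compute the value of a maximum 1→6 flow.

augment #1: 1→3→5→6 bottleneck 7, total now 7
augment #2: 1→8→7→6 bottleneck 18, total now 25
augment #3: 1→9→4→6 bottleneck 25, total now 50
augment #4: 1→9→5→6 bottleneck 5, total now 55
augment #5: 1→2→9→5→6 bottleneck 11, total now 66
augment #6: 1→8→7→5→6 bottleneck 2, total now 68
augment #7: 1→8→9→5→6 bottleneck 10, total now 78

Maximum flow value: 78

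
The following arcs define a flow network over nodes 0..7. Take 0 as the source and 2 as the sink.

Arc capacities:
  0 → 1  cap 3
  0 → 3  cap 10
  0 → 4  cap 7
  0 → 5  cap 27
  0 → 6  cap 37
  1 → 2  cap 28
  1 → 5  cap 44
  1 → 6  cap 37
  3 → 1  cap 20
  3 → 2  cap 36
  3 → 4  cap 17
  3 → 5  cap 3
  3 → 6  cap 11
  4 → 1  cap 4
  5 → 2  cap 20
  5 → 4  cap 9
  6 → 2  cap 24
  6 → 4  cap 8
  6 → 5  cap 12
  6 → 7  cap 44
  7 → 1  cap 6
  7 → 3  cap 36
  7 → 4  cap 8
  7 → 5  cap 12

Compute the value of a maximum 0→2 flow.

augment #1: 0→1→2 bottleneck 3, total now 3
augment #2: 0→3→2 bottleneck 10, total now 13
augment #3: 0→5→2 bottleneck 20, total now 33
augment #4: 0→6→2 bottleneck 24, total now 57
augment #5: 0→4→1→2 bottleneck 4, total now 61
augment #6: 0→6→7→1→2 bottleneck 6, total now 67
augment #7: 0→6→7→3→2 bottleneck 7, total now 74

Maximum flow value: 74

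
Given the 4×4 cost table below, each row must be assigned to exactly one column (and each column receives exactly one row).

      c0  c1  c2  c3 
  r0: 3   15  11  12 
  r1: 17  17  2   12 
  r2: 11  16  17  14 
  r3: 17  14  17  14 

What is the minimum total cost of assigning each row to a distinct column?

optimal assignment: row0→col0 (cost 3), row1→col2 (cost 2), row2→col3 (cost 14), row3→col1 (cost 14)
total = 3 + 2 + 14 + 14 = 33

Minimum assignment cost: 33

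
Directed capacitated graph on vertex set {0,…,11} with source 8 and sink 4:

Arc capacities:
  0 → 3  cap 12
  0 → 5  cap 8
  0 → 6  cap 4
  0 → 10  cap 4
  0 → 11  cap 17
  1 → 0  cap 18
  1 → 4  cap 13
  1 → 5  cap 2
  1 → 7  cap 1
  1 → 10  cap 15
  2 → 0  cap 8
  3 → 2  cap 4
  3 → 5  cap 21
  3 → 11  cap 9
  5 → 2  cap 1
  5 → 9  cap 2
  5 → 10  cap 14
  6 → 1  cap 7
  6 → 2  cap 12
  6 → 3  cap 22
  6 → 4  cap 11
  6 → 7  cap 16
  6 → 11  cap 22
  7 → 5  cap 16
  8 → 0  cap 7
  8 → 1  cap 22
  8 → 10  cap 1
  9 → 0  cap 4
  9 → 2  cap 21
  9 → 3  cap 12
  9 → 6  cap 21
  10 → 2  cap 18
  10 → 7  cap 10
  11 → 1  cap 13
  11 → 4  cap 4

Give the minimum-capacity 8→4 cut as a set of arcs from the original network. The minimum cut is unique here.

augment #1: 8→1→4 push 13
augment #2: 8→0→6→4 push 4
augment #3: 8→0→11→4 push 3
augment #4: 8→1→0→11→4 push 1
augment #5: 8→1→5→9→6→4 push 2
max flow = 23; residual-reachable set from 8 gives S-side
cut edges (S→T): {(0,6), (1,4), (5,9), (11,4)} total cap 23

Min-cut arcs: {(0,6), (1,4), (5,9), (11,4)} (total capacity 23)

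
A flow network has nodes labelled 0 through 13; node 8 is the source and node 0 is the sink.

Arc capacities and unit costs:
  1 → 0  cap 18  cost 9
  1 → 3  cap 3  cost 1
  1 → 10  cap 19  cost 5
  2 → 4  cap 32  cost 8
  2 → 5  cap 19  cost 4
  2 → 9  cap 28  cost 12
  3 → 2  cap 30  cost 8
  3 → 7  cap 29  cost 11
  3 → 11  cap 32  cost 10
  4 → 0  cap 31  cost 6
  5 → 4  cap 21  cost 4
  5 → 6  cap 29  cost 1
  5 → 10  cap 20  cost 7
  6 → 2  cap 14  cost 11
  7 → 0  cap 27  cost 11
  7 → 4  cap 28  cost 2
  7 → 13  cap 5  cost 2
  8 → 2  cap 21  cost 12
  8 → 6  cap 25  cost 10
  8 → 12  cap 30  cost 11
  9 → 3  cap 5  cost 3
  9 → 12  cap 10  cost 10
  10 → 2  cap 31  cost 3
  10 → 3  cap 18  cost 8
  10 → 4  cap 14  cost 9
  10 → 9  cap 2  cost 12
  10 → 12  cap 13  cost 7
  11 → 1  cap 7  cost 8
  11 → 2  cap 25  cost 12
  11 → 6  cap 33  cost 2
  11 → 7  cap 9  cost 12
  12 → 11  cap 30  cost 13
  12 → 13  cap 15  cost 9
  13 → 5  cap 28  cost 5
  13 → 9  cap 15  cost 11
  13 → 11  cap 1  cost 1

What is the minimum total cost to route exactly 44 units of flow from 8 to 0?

Minimum cost for 44 units: 1462

shortest-cost path #1: 8→2→4→0 push 21 @ unit cost 26 (adds 546)
shortest-cost path #2: 8→12→13→5→4→0 push 10 @ unit cost 35 (adds 350)
shortest-cost path #3: 8→12→13→11→1→0 push 1 @ unit cost 38 (adds 38)
shortest-cost path #4: 8→12→11→1→0 push 6 @ unit cost 41 (adds 246)
shortest-cost path #5: 8→12→11→7→0 push 6 @ unit cost 47 (adds 282)
total cost = 1462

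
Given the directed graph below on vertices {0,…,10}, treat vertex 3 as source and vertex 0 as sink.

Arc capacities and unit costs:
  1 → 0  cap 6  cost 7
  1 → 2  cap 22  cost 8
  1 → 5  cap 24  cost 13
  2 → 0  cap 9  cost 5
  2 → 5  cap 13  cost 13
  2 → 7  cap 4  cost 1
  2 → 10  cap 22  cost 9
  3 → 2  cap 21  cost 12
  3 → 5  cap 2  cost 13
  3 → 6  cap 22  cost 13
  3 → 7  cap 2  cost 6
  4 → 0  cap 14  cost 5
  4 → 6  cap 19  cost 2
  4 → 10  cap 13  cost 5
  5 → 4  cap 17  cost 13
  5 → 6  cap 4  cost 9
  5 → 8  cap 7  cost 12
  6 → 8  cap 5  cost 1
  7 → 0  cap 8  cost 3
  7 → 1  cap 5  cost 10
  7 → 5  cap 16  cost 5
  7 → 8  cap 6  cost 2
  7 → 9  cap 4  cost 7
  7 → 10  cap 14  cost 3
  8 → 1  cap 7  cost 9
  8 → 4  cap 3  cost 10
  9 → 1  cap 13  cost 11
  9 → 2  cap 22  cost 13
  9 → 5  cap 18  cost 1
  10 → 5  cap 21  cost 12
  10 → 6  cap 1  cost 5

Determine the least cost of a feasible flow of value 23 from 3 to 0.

Minimum cost for 23 units: 487

shortest-cost path #1: 3→7→0 push 2 @ unit cost 9 (adds 18)
shortest-cost path #2: 3→2→7→0 push 4 @ unit cost 16 (adds 64)
shortest-cost path #3: 3→2→0 push 9 @ unit cost 17 (adds 153)
shortest-cost path #4: 3→6→8→4→0 push 3 @ unit cost 29 (adds 87)
shortest-cost path #5: 3→6→8→1→0 push 2 @ unit cost 30 (adds 60)
shortest-cost path #6: 3→5→4→0 push 2 @ unit cost 31 (adds 62)
shortest-cost path #7: 3→2→5→4→0 push 1 @ unit cost 43 (adds 43)
total cost = 487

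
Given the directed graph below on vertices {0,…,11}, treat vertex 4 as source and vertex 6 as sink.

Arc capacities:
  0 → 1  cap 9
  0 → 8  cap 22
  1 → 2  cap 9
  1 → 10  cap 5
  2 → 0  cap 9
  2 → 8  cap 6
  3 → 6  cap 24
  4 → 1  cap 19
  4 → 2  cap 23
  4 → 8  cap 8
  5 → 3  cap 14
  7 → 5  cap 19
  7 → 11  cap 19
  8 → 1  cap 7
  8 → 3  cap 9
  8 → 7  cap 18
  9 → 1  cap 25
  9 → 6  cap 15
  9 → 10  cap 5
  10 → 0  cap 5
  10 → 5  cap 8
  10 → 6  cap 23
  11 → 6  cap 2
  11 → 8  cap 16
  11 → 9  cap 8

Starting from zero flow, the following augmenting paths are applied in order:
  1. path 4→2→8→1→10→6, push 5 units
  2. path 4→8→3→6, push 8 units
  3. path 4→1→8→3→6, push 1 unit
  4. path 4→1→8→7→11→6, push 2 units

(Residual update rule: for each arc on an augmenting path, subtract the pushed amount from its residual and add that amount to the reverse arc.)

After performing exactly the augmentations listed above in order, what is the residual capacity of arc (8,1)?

after path 1 (4→2→8→1→10→6, push 5): res(8,1)=2
after path 2 (4→8→3→6, push 8): res(8,1)=2
after path 3 (4→1→8→3→6, push 1): res(8,1)=3
after path 4 (4→1→8→7→11→6, push 2): res(8,1)=5

Residual capacity of (8,1): 5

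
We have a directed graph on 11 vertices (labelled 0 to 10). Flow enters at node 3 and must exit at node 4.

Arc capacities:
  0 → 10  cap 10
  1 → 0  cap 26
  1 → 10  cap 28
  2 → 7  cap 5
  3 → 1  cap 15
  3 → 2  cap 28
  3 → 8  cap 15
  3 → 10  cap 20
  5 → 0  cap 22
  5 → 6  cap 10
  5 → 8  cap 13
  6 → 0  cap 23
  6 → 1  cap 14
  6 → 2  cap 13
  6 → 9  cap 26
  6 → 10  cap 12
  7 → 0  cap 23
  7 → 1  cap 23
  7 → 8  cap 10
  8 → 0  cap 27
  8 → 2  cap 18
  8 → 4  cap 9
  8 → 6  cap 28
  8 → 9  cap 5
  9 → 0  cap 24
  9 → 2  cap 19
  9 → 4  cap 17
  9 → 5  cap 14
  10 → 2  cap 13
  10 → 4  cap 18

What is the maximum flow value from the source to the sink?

Maximum flow value: 38

augment #1: 3→8→4 bottleneck 9, total now 9
augment #2: 3→10→4 bottleneck 18, total now 27
augment #3: 3→8→9→4 bottleneck 5, total now 32
augment #4: 3→8→6→9→4 bottleneck 1, total now 33
augment #5: 3→2→7→8→6→9→4 bottleneck 5, total now 38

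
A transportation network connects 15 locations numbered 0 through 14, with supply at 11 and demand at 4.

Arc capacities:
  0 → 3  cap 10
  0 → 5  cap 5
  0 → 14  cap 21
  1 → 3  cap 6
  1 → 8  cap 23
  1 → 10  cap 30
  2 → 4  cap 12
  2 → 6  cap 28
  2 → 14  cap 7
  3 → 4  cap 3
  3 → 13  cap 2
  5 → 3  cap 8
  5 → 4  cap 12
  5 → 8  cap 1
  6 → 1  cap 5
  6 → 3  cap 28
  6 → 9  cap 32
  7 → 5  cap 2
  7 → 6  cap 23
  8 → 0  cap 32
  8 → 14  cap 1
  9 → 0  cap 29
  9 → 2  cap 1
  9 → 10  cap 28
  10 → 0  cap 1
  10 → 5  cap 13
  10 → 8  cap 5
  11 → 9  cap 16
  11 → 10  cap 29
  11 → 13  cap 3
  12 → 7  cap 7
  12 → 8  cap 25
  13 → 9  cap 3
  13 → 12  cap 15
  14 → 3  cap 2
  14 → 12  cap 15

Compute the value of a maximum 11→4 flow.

Maximum flow value: 16

augment #1: 11→9→2→4 bottleneck 1, total now 1
augment #2: 11→10→5→4 bottleneck 12, total now 13
augment #3: 11→9→0→3→4 bottleneck 3, total now 16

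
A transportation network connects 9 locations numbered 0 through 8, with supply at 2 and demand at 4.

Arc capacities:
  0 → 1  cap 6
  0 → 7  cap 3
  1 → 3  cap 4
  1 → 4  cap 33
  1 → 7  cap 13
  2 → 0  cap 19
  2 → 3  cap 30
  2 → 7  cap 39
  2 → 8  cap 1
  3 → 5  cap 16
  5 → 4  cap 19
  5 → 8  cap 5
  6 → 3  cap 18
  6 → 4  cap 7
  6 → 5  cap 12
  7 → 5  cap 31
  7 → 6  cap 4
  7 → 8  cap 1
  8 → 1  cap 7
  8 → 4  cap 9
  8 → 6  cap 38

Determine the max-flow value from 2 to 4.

Maximum flow value: 36

augment #1: 2→8→4 bottleneck 1, total now 1
augment #2: 2→0→1→4 bottleneck 6, total now 7
augment #3: 2→3→5→4 bottleneck 16, total now 23
augment #4: 2→7→5→4 bottleneck 3, total now 26
augment #5: 2→7→6→4 bottleneck 4, total now 30
augment #6: 2→7→8→4 bottleneck 1, total now 31
augment #7: 2→7→5→8→4 bottleneck 5, total now 36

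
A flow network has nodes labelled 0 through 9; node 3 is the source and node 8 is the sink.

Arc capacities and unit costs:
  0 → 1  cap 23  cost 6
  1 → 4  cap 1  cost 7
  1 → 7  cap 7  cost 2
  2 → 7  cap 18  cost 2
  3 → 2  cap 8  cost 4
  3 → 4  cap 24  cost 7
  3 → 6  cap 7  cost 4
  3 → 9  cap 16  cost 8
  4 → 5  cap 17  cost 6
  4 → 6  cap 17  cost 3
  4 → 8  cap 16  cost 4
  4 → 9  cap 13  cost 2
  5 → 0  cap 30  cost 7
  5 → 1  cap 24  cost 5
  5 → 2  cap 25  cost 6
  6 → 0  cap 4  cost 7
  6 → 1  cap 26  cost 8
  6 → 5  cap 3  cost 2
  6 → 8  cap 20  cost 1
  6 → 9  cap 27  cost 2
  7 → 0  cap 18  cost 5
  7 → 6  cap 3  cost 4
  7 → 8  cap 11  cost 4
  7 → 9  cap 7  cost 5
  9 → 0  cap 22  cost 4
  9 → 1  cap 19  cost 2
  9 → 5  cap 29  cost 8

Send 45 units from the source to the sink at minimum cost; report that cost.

shortest-cost path #1: 3→6→8 push 7 @ unit cost 5 (adds 35)
shortest-cost path #2: 3→2→7→8 push 8 @ unit cost 10 (adds 80)
shortest-cost path #3: 3→4→8 push 16 @ unit cost 11 (adds 176)
shortest-cost path #4: 3→4→6→8 push 8 @ unit cost 11 (adds 88)
shortest-cost path #5: 3→9→1→7→8 push 3 @ unit cost 16 (adds 48)
shortest-cost path #6: 3→9→1→7→6→8 push 3 @ unit cost 17 (adds 51)
total cost = 478

Minimum cost for 45 units: 478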